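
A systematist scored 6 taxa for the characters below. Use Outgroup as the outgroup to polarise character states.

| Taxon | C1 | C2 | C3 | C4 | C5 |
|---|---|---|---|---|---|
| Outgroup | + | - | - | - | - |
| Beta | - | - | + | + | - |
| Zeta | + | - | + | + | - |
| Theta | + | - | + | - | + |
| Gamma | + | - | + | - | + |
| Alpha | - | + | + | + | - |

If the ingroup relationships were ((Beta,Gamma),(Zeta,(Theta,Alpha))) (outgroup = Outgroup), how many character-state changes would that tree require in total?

9

Map each character onto ((Beta,Gamma),(Zeta,(Theta,Alpha))) (rooted by Outgroup) and count the minimum state changes it requires (Fitch parsimony):
C1: 2; C2: 1; C3: 1; C4: 3; C5: 2.
Total tree length = 9.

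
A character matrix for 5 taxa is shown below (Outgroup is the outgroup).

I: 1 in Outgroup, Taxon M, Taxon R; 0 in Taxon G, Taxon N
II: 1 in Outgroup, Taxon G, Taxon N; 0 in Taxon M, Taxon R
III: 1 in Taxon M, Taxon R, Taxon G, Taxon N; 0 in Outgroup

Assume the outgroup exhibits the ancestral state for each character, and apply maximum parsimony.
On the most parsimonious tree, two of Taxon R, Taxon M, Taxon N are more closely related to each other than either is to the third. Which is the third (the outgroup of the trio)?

Taxon N

Character polarity is set by the outgroup: the derived state is whichever differs from the outgroup's state, so for I, II the derived state is '0', and for the remaining characters it is '1'.
I: derived state '0' in Taxon G and Taxon N only — synapomorphy for {Taxon G, Taxon N}.
Only Taxon M and Taxon R show the derived state '0' for II, supporting them as a clade.
III (derived state '1') is shared by all ingroup taxa — unites the whole ingroup.
Most parsimonious ingroup topology: ((Taxon M,Taxon R),(Taxon G,Taxon N)).
Taxon M and Taxon R share a more recent common ancestor with each other than either does with Taxon N, so Taxon N is the least closely related of the three.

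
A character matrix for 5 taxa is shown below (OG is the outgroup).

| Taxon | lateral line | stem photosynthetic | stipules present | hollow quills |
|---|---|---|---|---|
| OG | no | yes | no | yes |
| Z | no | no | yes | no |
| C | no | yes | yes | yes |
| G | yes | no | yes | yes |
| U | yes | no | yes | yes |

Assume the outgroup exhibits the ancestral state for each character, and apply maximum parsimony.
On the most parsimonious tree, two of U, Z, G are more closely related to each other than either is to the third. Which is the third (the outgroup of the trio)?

Character polarity is set by the outgroup: the derived state is whichever differs from the outgroup's state, so for stem photosynthetic, hollow quills the derived state is 'no', and for the remaining characters it is 'yes'.
lateral line: derived state 'yes' in G and U only — synapomorphy for {G, U}.
stem photosynthetic: derived state 'no' in G, U, and Z only — synapomorphy for {G, U, Z}.
stipules present (derived state 'yes') is shared by all ingroup taxa — unites the whole ingroup.
hollow quills (derived state 'no') is unique to Z (autapomorphy; uninformative for grouping).
Most parsimonious ingroup topology: ((Z,(G,U)),C).
G and U share a more recent common ancestor with each other than either does with Z, so Z is the least closely related of the three.

Z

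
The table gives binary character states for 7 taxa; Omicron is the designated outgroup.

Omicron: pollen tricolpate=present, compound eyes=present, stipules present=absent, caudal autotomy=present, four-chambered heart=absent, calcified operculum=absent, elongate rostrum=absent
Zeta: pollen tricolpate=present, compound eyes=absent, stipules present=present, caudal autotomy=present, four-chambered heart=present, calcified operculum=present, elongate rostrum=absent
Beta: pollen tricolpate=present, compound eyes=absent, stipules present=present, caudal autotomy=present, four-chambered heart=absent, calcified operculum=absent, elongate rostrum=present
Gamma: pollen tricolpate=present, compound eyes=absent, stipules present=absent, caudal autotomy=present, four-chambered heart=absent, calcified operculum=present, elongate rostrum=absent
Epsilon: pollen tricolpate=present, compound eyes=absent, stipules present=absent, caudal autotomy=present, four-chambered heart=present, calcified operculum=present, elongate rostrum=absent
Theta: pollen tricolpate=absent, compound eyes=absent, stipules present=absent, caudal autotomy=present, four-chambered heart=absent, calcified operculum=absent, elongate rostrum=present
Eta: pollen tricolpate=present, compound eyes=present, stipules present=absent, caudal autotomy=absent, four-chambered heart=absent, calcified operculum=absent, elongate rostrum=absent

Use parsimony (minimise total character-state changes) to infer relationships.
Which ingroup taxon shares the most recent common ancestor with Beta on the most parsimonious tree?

Theta

Character polarity is set by the outgroup: the derived state is whichever differs from the outgroup's state, so for pollen tricolpate, compound eyes, caudal autotomy the derived state is 'absent', and for the remaining characters it is 'present'.
pollen tricolpate (derived state 'absent') is unique to Theta (autapomorphy; uninformative for grouping).
compound eyes: derived state 'absent' in Beta, Epsilon, Gamma, Theta, and Zeta only — synapomorphy for {Beta, Epsilon, Gamma, Theta, Zeta}.
stipules present groups Beta and Zeta, which is incompatible with the clades supported by the remaining characters; treating it as convergent (homoplasy) costs fewer steps than any alternative tree.
caudal autotomy (derived state 'absent') is unique to Eta (autapomorphy; uninformative for grouping).
four-chambered heart: derived state 'present' in Epsilon and Zeta only — synapomorphy for {Epsilon, Zeta}.
calcified operculum: derived state 'present' in Epsilon, Gamma, and Zeta only — synapomorphy for {Epsilon, Gamma, Zeta}.
elongate rostrum: derived state 'present' in Beta and Theta only — synapomorphy for {Beta, Theta}.
Most parsimonious ingroup topology: ((((Zeta,Epsilon),Gamma),(Beta,Theta)),Eta).
Beta and Theta form a cherry on this tree, so they are sister taxa.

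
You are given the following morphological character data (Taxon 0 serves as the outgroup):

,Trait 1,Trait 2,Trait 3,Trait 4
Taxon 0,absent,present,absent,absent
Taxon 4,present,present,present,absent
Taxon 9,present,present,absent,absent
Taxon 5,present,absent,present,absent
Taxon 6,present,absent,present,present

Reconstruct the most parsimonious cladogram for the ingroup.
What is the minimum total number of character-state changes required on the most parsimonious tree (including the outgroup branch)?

4

Character polarity is set by the outgroup: the derived state is whichever differs from the outgroup's state, so for Trait 2 the derived state is 'absent', and for the remaining characters it is 'present'.
All ingroup taxa share the derived state 'present' for Trait 1; it defines the ingroup but does not resolve relationships within it.
Trait 2 (derived state 'absent') is shared by Taxon 5 and Taxon 6 — a synapomorphy uniting that clade.
Trait 3 (derived state 'present') is shared by Taxon 4, Taxon 5, and Taxon 6 — a synapomorphy uniting that clade.
Trait 4: derived state 'present' in Taxon 6 only — an autapomorphy, so it tells us nothing about relationships among taxa.
Most parsimonious ingroup topology: ((Taxon 4,(Taxon 5,Taxon 6)),Taxon 9).
Changes per character on this tree: Trait 1: 1; Trait 2: 1; Trait 3: 1; Trait 4: 1.
Total = 4.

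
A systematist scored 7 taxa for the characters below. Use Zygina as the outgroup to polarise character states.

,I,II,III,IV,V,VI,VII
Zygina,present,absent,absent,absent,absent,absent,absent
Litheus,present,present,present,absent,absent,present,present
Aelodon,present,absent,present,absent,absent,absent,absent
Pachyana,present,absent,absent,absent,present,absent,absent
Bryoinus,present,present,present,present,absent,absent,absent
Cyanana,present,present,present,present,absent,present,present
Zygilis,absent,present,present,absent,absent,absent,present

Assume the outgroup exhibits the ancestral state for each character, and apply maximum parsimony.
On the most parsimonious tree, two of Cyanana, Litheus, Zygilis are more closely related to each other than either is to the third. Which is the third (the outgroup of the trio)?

Character polarity is set by the outgroup: the derived state is whichever differs from the outgroup's state, so for I the derived state is 'absent', and for the remaining characters it is 'present'.
I: derived state 'absent' in Zygilis only — an autapomorphy, so it tells us nothing about relationships among taxa.
Only Bryoinus, Cyanana, Litheus, and Zygilis show the derived state 'present' for II, supporting them as a clade.
Only Aelodon, Bryoinus, Cyanana, Litheus, and Zygilis show the derived state 'present' for III, supporting them as a clade.
IV (state 'present') occurs in Bryoinus and Cyanana but conflicts with the nesting implied by the other characters — most parsimoniously interpreted as homoplasy.
V (derived state 'present') is unique to Pachyana (autapomorphy; uninformative for grouping).
VI: derived state 'present' in Cyanana and Litheus only — synapomorphy for {Cyanana, Litheus}.
VII (derived state 'present') is shared by Cyanana, Litheus, and Zygilis — a synapomorphy uniting that clade.
Most parsimonious ingroup topology: (((((Litheus,Cyanana),Zygilis),Bryoinus),Aelodon),Pachyana).
Litheus and Cyanana share a more recent common ancestor with each other than either does with Zygilis, so Zygilis is the least closely related of the three.

Zygilis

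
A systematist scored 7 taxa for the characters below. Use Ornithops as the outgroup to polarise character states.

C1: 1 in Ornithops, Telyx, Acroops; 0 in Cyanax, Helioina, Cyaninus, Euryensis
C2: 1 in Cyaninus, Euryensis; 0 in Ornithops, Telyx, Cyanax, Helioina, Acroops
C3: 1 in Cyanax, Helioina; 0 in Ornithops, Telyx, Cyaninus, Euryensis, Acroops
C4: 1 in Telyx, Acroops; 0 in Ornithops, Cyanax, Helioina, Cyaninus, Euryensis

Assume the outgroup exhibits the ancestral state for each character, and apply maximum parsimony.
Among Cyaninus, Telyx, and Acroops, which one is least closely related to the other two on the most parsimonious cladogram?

Cyaninus

Character polarity is set by the outgroup: the derived state is whichever differs from the outgroup's state, so for C1 the derived state is '0', and for the remaining characters it is '1'.
C1 (derived state '0') is shared by Cyanax, Cyaninus, Euryensis, and Helioina — a synapomorphy uniting that clade.
Only Cyaninus and Euryensis show the derived state '1' for C2, supporting them as a clade.
Only Cyanax and Helioina show the derived state '1' for C3, supporting them as a clade.
Only Acroops and Telyx show the derived state '1' for C4, supporting them as a clade.
Most parsimonious ingroup topology: ((Telyx,Acroops),((Cyanax,Helioina),(Cyaninus,Euryensis))).
Telyx and Acroops share a more recent common ancestor with each other than either does with Cyaninus, so Cyaninus is the least closely related of the three.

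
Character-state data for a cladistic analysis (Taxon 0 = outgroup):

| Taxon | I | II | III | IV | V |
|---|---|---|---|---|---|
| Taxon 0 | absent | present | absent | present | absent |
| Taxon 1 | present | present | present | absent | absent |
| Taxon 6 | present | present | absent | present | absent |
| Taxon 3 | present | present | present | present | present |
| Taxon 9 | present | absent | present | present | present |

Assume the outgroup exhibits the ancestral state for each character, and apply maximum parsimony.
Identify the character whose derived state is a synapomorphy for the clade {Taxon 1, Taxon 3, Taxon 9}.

Character polarity is set by the outgroup: the derived state is whichever differs from the outgroup's state, so for II, IV the derived state is 'absent', and for the remaining characters it is 'present'.
I (derived state 'present') is shared by all ingroup taxa — unites the whole ingroup.
II (derived state 'absent') is unique to Taxon 9 (autapomorphy; uninformative for grouping).
III (derived state 'present') is shared by Taxon 1, Taxon 3, and Taxon 9 — a synapomorphy uniting that clade.
IV (derived state 'absent') is unique to Taxon 1 (autapomorphy; uninformative for grouping).
Only Taxon 3 and Taxon 9 show the derived state 'present' for V, supporting them as a clade.
Most parsimonious ingroup topology: ((Taxon 1,(Taxon 3,Taxon 9)),Taxon 6).
The clade {Taxon 1, Taxon 3, Taxon 9} is supported by III: its derived state 'present' occurs in exactly those taxa and in no other taxon (including the outgroup).

III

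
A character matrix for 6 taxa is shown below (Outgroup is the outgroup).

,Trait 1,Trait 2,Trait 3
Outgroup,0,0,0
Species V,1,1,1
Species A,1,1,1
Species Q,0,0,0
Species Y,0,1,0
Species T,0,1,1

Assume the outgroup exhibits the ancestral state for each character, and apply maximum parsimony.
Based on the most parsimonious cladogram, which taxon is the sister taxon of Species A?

Species V

The outgroup has state '0' for every character, so '1' is the derived state throughout.
Trait 1 (derived state '1') is shared by Species A and Species V — a synapomorphy uniting that clade.
Trait 2: derived state '1' in Species A, Species T, Species V, and Species Y only — synapomorphy for {Species A, Species T, Species V, Species Y}.
Trait 3 (derived state '1') is shared by Species A, Species T, and Species V — a synapomorphy uniting that clade.
Most parsimonious ingroup topology: ((((Species V,Species A),Species T),Species Y),Species Q).
Species A and Species V form a cherry on this tree, so they are sister taxa.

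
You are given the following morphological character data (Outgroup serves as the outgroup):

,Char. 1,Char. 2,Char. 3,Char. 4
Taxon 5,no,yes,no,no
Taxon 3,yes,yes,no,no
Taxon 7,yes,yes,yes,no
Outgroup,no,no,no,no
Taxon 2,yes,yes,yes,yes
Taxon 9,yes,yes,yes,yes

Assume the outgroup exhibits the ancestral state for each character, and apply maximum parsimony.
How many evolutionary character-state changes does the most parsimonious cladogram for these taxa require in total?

The outgroup has state 'no' for every character, so 'yes' is the derived state throughout.
Char. 1 (derived state 'yes') is shared by Taxon 2, Taxon 3, Taxon 7, and Taxon 9 — a synapomorphy uniting that clade.
All ingroup taxa share the derived state 'yes' for Char. 2; it defines the ingroup but does not resolve relationships within it.
Only Taxon 2, Taxon 7, and Taxon 9 show the derived state 'yes' for Char. 3, supporting them as a clade.
Only Taxon 2 and Taxon 9 show the derived state 'yes' for Char. 4, supporting them as a clade.
Most parsimonious ingroup topology: (((Taxon 7,(Taxon 9,Taxon 2)),Taxon 3),Taxon 5).
Changes per character on this tree: Char. 1: 1; Char. 2: 1; Char. 3: 1; Char. 4: 1.
Total = 4.

4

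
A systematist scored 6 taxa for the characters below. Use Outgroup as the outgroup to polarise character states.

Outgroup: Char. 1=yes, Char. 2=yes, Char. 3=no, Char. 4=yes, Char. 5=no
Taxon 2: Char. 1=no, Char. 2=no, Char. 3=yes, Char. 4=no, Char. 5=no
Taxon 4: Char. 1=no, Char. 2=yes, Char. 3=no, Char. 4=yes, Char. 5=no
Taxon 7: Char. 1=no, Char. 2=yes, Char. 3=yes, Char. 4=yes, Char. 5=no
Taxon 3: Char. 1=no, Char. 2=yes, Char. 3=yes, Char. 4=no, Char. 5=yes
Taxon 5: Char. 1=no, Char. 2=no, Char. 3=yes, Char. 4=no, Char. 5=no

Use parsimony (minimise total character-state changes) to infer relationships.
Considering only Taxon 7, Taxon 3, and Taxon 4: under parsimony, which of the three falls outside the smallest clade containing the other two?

Taxon 4

Character polarity is set by the outgroup: the derived state is whichever differs from the outgroup's state, so for Char. 1, Char. 2, Char. 4 the derived state is 'no', and for the remaining characters it is 'yes'.
All ingroup taxa share the derived state 'no' for Char. 1; it defines the ingroup but does not resolve relationships within it.
Only Taxon 2 and Taxon 5 show the derived state 'no' for Char. 2, supporting them as a clade.
Only Taxon 2, Taxon 3, Taxon 5, and Taxon 7 show the derived state 'yes' for Char. 3, supporting them as a clade.
Char. 4: derived state 'no' in Taxon 2, Taxon 3, and Taxon 5 only — synapomorphy for {Taxon 2, Taxon 3, Taxon 5}.
Char. 5 (derived state 'yes') is unique to Taxon 3 (autapomorphy; uninformative for grouping).
Most parsimonious ingroup topology: ((((Taxon 2,Taxon 5),Taxon 3),Taxon 7),Taxon 4).
Taxon 7 and Taxon 3 share a more recent common ancestor with each other than either does with Taxon 4, so Taxon 4 is the least closely related of the three.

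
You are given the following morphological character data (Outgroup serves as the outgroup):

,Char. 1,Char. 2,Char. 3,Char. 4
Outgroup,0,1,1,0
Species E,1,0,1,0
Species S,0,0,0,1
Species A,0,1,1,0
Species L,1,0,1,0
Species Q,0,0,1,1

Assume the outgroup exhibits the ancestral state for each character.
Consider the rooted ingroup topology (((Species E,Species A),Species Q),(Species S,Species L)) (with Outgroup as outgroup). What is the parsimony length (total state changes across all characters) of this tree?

Map each character onto (((Species E,Species A),Species Q),(Species S,Species L)) (rooted by Outgroup) and count the minimum state changes it requires (Fitch parsimony):
Char. 1: 2; Char. 2: 2; Char. 3: 1; Char. 4: 2.
Total tree length = 7.

7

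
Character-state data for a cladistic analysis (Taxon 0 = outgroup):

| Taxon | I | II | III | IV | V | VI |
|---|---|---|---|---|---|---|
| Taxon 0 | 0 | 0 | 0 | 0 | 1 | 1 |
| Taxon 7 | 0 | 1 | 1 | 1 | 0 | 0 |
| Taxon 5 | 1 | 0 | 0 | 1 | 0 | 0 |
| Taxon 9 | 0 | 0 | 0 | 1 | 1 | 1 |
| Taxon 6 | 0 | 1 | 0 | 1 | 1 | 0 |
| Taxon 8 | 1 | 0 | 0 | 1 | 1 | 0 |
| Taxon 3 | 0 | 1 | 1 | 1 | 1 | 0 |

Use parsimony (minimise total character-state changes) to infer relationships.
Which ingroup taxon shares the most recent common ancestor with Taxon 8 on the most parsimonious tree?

Character polarity is set by the outgroup: the derived state is whichever differs from the outgroup's state, so for V, VI the derived state is '0', and for the remaining characters it is '1'.
I: derived state '1' in Taxon 5 and Taxon 8 only — synapomorphy for {Taxon 5, Taxon 8}.
II (derived state '1') is shared by Taxon 3, Taxon 6, and Taxon 7 — a synapomorphy uniting that clade.
Only Taxon 3 and Taxon 7 show the derived state '1' for III, supporting them as a clade.
All ingroup taxa share the derived state '1' for IV; it defines the ingroup but does not resolve relationships within it.
V (state '0') occurs in Taxon 5 and Taxon 7 but conflicts with the nesting implied by the other characters — most parsimoniously interpreted as homoplasy.
VI: derived state '0' in Taxon 3, Taxon 5, Taxon 6, Taxon 7, and Taxon 8 only — synapomorphy for {Taxon 3, Taxon 5, Taxon 6, Taxon 7, Taxon 8}.
Most parsimonious ingroup topology: ((((Taxon 7,Taxon 3),Taxon 6),(Taxon 5,Taxon 8)),Taxon 9).
Taxon 8 and Taxon 5 form a cherry on this tree, so they are sister taxa.

Taxon 5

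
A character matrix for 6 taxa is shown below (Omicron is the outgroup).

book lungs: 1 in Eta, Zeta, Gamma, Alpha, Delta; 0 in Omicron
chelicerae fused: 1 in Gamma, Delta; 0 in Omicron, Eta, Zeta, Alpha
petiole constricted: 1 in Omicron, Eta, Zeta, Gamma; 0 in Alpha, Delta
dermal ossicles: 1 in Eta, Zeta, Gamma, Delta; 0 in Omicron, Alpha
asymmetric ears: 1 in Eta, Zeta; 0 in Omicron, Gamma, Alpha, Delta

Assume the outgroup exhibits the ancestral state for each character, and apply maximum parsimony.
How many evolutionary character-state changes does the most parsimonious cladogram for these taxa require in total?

6

Character polarity is set by the outgroup: the derived state is whichever differs from the outgroup's state, so for petiole constricted the derived state is '0', and for the remaining characters it is '1'.
book lungs (derived state '1') is shared by all ingroup taxa — unites the whole ingroup.
chelicerae fused: derived state '1' in Delta and Gamma only — synapomorphy for {Delta, Gamma}.
petiole constricted groups Alpha and Delta, which is incompatible with the clades supported by the remaining characters; treating it as convergent (homoplasy) costs fewer steps than any alternative tree.
Only Delta, Eta, Gamma, and Zeta show the derived state '1' for dermal ossicles, supporting them as a clade.
asymmetric ears: derived state '1' in Eta and Zeta only — synapomorphy for {Eta, Zeta}.
Most parsimonious ingroup topology: (((Eta,Zeta),(Gamma,Delta)),Alpha).
Changes per character on this tree: book lungs: 1; chelicerae fused: 1; petiole constricted: 2; dermal ossicles: 1; asymmetric ears: 1.
Total = 6.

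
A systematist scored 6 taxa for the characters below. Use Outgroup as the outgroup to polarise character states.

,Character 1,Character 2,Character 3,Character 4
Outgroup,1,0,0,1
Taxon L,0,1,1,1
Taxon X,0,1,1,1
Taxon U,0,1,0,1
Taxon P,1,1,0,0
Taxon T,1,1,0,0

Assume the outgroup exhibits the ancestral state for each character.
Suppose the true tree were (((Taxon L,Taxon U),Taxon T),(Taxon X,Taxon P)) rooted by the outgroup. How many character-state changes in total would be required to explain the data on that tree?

7

Map each character onto (((Taxon L,Taxon U),Taxon T),(Taxon X,Taxon P)) (rooted by Outgroup) and count the minimum state changes it requires (Fitch parsimony):
Character 1: 2; Character 2: 1; Character 3: 2; Character 4: 2.
Total tree length = 7.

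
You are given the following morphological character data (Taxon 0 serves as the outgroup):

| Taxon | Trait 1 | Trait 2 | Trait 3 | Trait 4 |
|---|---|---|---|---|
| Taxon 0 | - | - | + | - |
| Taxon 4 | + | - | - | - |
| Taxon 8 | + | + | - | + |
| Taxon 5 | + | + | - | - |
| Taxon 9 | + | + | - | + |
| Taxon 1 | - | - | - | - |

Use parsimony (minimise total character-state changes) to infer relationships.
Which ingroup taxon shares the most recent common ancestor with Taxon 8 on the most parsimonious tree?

Taxon 9

Character polarity is set by the outgroup: the derived state is whichever differs from the outgroup's state, so for Trait 3 the derived state is '-', and for the remaining characters it is '+'.
Trait 1: derived state '+' in Taxon 4, Taxon 5, Taxon 8, and Taxon 9 only — synapomorphy for {Taxon 4, Taxon 5, Taxon 8, Taxon 9}.
Only Taxon 5, Taxon 8, and Taxon 9 show the derived state '+' for Trait 2, supporting them as a clade.
Trait 3 (derived state '-') is shared by all ingroup taxa — unites the whole ingroup.
Only Taxon 8 and Taxon 9 show the derived state '+' for Trait 4, supporting them as a clade.
Most parsimonious ingroup topology: ((Taxon 4,((Taxon 8,Taxon 9),Taxon 5)),Taxon 1).
Taxon 8 and Taxon 9 form a cherry on this tree, so they are sister taxa.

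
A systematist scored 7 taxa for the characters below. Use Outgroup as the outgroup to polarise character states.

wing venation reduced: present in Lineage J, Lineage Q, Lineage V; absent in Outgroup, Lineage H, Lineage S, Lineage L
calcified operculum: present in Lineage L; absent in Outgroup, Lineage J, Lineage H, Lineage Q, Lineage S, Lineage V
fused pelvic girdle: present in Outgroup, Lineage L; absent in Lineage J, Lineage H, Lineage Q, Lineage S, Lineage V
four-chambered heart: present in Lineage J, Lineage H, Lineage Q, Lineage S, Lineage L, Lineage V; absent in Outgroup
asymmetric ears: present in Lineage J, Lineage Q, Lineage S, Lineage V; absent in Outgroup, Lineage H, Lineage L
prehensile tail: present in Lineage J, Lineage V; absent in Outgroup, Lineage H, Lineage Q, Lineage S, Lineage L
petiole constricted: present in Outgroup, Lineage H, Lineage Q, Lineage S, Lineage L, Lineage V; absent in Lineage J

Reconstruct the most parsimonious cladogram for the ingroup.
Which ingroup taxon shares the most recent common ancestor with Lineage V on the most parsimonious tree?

Lineage J

Character polarity is set by the outgroup: the derived state is whichever differs from the outgroup's state, so for fused pelvic girdle, petiole constricted the derived state is 'absent', and for the remaining characters it is 'present'.
wing venation reduced (derived state 'present') is shared by Lineage J, Lineage Q, and Lineage V — a synapomorphy uniting that clade.
calcified operculum: derived state 'present' in Lineage L only — an autapomorphy, so it tells us nothing about relationships among taxa.
fused pelvic girdle: derived state 'absent' in Lineage H, Lineage J, Lineage Q, Lineage S, and Lineage V only — synapomorphy for {Lineage H, Lineage J, Lineage Q, Lineage S, Lineage V}.
All ingroup taxa share the derived state 'present' for four-chambered heart; it defines the ingroup but does not resolve relationships within it.
Only Lineage J, Lineage Q, Lineage S, and Lineage V show the derived state 'present' for asymmetric ears, supporting them as a clade.
Only Lineage J and Lineage V show the derived state 'present' for prehensile tail, supporting them as a clade.
petiole constricted (derived state 'absent') is unique to Lineage J (autapomorphy; uninformative for grouping).
Most parsimonious ingroup topology: (((((Lineage J,Lineage V),Lineage Q),Lineage S),Lineage H),Lineage L).
Lineage V and Lineage J form a cherry on this tree, so they are sister taxa.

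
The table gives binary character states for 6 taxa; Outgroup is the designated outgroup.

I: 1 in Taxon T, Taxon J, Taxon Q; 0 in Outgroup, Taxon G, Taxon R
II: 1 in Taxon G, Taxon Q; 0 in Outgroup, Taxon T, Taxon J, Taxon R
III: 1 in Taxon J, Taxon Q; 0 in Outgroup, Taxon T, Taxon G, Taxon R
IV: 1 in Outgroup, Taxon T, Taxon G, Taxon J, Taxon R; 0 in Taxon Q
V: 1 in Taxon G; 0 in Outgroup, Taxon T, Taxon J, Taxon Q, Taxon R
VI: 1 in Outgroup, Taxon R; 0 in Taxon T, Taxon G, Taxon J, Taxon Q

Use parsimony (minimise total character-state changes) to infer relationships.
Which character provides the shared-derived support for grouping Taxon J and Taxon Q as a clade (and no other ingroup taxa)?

Character polarity is set by the outgroup: the derived state is whichever differs from the outgroup's state, so for IV, VI the derived state is '0', and for the remaining characters it is '1'.
Only Taxon J, Taxon Q, and Taxon T show the derived state '1' for I, supporting them as a clade.
II groups Taxon G and Taxon Q, which is incompatible with the clades supported by the remaining characters; treating it as convergent (homoplasy) costs fewer steps than any alternative tree.
III (derived state '1') is shared by Taxon J and Taxon Q — a synapomorphy uniting that clade.
IV (derived state '0') is unique to Taxon Q (autapomorphy; uninformative for grouping).
V: derived state '1' in Taxon G only — an autapomorphy, so it tells us nothing about relationships among taxa.
VI: derived state '0' in Taxon G, Taxon J, Taxon Q, and Taxon T only — synapomorphy for {Taxon G, Taxon J, Taxon Q, Taxon T}.
Most parsimonious ingroup topology: (((Taxon T,(Taxon J,Taxon Q)),Taxon G),Taxon R).
The clade {Taxon J, Taxon Q} is supported by III: its derived state '1' occurs in exactly those taxa and in no other taxon (including the outgroup).

III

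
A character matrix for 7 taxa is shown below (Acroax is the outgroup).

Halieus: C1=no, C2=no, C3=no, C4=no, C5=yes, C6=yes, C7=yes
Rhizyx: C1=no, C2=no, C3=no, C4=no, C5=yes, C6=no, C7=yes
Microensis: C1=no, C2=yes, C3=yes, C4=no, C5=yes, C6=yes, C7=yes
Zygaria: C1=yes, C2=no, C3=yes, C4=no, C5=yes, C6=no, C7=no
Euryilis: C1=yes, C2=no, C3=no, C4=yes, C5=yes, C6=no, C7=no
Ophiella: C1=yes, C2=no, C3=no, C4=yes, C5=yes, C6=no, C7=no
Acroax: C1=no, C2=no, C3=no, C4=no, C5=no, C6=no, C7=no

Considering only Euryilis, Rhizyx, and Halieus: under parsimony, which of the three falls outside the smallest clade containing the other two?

Euryilis

The outgroup has state 'no' for every character, so 'yes' is the derived state throughout.
C1 (derived state 'yes') is shared by Euryilis, Ophiella, and Zygaria — a synapomorphy uniting that clade.
C2: derived state 'yes' in Microensis only — an autapomorphy, so it tells us nothing about relationships among taxa.
C3 groups Microensis and Zygaria, which is incompatible with the clades supported by the remaining characters; treating it as convergent (homoplasy) costs fewer steps than any alternative tree.
C4: derived state 'yes' in Euryilis and Ophiella only — synapomorphy for {Euryilis, Ophiella}.
All ingroup taxa share the derived state 'yes' for C5; it defines the ingroup but does not resolve relationships within it.
C6 (derived state 'yes') is shared by Halieus and Microensis — a synapomorphy uniting that clade.
Only Halieus, Microensis, and Rhizyx show the derived state 'yes' for C7, supporting them as a clade.
Most parsimonious ingroup topology: (((Ophiella,Euryilis),Zygaria),((Microensis,Halieus),Rhizyx)).
Halieus and Rhizyx share a more recent common ancestor with each other than either does with Euryilis, so Euryilis is the least closely related of the three.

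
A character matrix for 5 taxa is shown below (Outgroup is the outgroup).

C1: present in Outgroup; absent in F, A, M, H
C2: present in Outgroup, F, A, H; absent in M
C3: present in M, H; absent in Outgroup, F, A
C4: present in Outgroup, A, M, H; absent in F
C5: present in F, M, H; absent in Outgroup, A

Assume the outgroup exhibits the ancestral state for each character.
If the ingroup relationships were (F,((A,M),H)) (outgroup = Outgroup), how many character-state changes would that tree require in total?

7

Map each character onto (F,((A,M),H)) (rooted by Outgroup) and count the minimum state changes it requires (Fitch parsimony):
C1: 1; C2: 1; C3: 2; C4: 1; C5: 2.
Total tree length = 7.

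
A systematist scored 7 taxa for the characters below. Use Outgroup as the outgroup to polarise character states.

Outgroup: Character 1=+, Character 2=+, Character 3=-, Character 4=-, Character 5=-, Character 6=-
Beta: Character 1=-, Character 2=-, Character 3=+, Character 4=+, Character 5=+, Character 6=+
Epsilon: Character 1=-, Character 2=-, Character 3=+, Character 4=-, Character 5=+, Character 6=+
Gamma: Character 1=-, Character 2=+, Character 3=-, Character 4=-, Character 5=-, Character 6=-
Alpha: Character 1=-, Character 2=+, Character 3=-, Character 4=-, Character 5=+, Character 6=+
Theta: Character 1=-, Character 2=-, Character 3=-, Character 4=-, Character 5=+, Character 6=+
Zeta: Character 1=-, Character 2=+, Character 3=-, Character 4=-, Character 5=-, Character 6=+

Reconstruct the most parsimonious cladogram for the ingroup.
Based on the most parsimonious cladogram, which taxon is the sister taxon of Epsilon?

Character polarity is set by the outgroup: the derived state is whichever differs from the outgroup's state, so for Character 1, Character 2 the derived state is '-', and for the remaining characters it is '+'.
All ingroup taxa share the derived state '-' for Character 1; it defines the ingroup but does not resolve relationships within it.
Character 2: derived state '-' in Beta, Epsilon, and Theta only — synapomorphy for {Beta, Epsilon, Theta}.
Only Beta and Epsilon show the derived state '+' for Character 3, supporting them as a clade.
Character 4: derived state '+' in Beta only — an autapomorphy, so it tells us nothing about relationships among taxa.
Character 5 (derived state '+') is shared by Alpha, Beta, Epsilon, and Theta — a synapomorphy uniting that clade.
Character 6 (derived state '+') is shared by Alpha, Beta, Epsilon, Theta, and Zeta — a synapomorphy uniting that clade.
Most parsimonious ingroup topology: (((((Beta,Epsilon),Theta),Alpha),Zeta),Gamma).
Epsilon and Beta form a cherry on this tree, so they are sister taxa.

Beta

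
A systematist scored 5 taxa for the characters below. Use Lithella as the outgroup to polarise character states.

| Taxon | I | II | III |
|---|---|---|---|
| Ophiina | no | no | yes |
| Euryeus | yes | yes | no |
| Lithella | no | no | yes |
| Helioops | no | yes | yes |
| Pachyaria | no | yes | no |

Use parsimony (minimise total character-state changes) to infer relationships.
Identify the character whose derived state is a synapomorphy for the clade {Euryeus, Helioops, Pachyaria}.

Character polarity is set by the outgroup: the derived state is whichever differs from the outgroup's state, so for III the derived state is 'no', and for the remaining characters it is 'yes'.
I (derived state 'yes') is unique to Euryeus (autapomorphy; uninformative for grouping).
Only Euryeus, Helioops, and Pachyaria show the derived state 'yes' for II, supporting them as a clade.
III: derived state 'no' in Euryeus and Pachyaria only — synapomorphy for {Euryeus, Pachyaria}.
Most parsimonious ingroup topology: (((Pachyaria,Euryeus),Helioops),Ophiina).
The clade {Euryeus, Helioops, Pachyaria} is supported by II: its derived state 'yes' occurs in exactly those taxa and in no other taxon (including the outgroup).

II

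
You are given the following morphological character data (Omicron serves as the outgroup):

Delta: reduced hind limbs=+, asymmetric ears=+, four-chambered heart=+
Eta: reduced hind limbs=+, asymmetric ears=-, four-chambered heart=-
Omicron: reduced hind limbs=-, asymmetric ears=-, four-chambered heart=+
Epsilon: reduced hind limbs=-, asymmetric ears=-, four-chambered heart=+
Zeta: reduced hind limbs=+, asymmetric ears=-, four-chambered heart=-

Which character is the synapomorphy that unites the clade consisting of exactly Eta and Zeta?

Character polarity is set by the outgroup: the derived state is whichever differs from the outgroup's state, so for four-chambered heart the derived state is '-', and for the remaining characters it is '+'.
reduced hind limbs: derived state '+' in Delta, Eta, and Zeta only — synapomorphy for {Delta, Eta, Zeta}.
asymmetric ears (derived state '+') is unique to Delta (autapomorphy; uninformative for grouping).
four-chambered heart: derived state '-' in Eta and Zeta only — synapomorphy for {Eta, Zeta}.
Most parsimonious ingroup topology: (((Zeta,Eta),Delta),Epsilon).
The clade {Eta, Zeta} is supported by four-chambered heart: its derived state '-' occurs in exactly those taxa and in no other taxon (including the outgroup).

four-chambered heart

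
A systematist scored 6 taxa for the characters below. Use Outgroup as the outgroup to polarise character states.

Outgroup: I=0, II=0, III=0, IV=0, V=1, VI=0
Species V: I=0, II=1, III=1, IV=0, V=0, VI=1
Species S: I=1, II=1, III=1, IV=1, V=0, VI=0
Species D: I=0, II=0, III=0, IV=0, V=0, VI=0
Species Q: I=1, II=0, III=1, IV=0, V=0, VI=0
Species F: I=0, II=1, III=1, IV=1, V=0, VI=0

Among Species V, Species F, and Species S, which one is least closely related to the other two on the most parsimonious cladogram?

Species V

Character polarity is set by the outgroup: the derived state is whichever differs from the outgroup's state, so for V the derived state is '0', and for the remaining characters it is '1'.
I (state '1') occurs in Species Q and Species S but conflicts with the nesting implied by the other characters — most parsimoniously interpreted as homoplasy.
Only Species F, Species S, and Species V show the derived state '1' for II, supporting them as a clade.
Only Species F, Species Q, Species S, and Species V show the derived state '1' for III, supporting them as a clade.
IV (derived state '1') is shared by Species F and Species S — a synapomorphy uniting that clade.
All ingroup taxa share the derived state '0' for V; it defines the ingroup but does not resolve relationships within it.
VI: derived state '1' in Species V only — an autapomorphy, so it tells us nothing about relationships among taxa.
Most parsimonious ingroup topology: (((Species V,(Species S,Species F)),Species Q),Species D).
Species F and Species S share a more recent common ancestor with each other than either does with Species V, so Species V is the least closely related of the three.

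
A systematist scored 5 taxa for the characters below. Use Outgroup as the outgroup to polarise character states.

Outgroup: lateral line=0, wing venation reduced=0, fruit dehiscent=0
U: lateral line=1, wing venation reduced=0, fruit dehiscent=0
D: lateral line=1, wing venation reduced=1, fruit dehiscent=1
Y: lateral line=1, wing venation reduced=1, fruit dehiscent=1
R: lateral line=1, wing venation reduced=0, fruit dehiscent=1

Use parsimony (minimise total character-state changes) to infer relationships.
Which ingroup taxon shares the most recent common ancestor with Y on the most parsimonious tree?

D

The outgroup has state '0' for every character, so '1' is the derived state throughout.
All ingroup taxa share the derived state '1' for lateral line; it defines the ingroup but does not resolve relationships within it.
Only D and Y show the derived state '1' for wing venation reduced, supporting them as a clade.
fruit dehiscent (derived state '1') is shared by D, R, and Y — a synapomorphy uniting that clade.
Most parsimonious ingroup topology: (U,((D,Y),R)).
Y and D form a cherry on this tree, so they are sister taxa.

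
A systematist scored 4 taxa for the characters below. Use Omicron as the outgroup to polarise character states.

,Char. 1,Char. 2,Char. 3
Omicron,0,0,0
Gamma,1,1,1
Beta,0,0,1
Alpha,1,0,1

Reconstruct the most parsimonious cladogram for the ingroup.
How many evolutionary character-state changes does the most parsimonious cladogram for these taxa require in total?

3

The outgroup has state '0' for every character, so '1' is the derived state throughout.
Char. 1: derived state '1' in Alpha and Gamma only — synapomorphy for {Alpha, Gamma}.
Char. 2 (derived state '1') is unique to Gamma (autapomorphy; uninformative for grouping).
Char. 3 (derived state '1') is shared by all ingroup taxa — unites the whole ingroup.
Most parsimonious ingroup topology: ((Gamma,Alpha),Beta).
Changes per character on this tree: Char. 1: 1; Char. 2: 1; Char. 3: 1.
Total = 3.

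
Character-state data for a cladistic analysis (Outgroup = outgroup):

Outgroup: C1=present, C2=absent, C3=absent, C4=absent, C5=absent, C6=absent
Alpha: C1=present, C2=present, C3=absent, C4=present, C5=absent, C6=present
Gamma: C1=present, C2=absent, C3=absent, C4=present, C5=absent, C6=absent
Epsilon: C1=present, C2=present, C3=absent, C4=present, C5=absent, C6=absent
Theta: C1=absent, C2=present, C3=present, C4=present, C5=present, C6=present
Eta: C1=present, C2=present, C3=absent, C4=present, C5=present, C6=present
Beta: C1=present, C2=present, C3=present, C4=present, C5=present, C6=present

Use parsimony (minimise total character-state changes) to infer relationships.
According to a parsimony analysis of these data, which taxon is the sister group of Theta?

Character polarity is set by the outgroup: the derived state is whichever differs from the outgroup's state, so for C1 the derived state is 'absent', and for the remaining characters it is 'present'.
C1 (derived state 'absent') is unique to Theta (autapomorphy; uninformative for grouping).
Only Alpha, Beta, Epsilon, Eta, and Theta show the derived state 'present' for C2, supporting them as a clade.
C3: derived state 'present' in Beta and Theta only — synapomorphy for {Beta, Theta}.
All ingroup taxa share the derived state 'present' for C4; it defines the ingroup but does not resolve relationships within it.
C5: derived state 'present' in Beta, Eta, and Theta only — synapomorphy for {Beta, Eta, Theta}.
Only Alpha, Beta, Eta, and Theta show the derived state 'present' for C6, supporting them as a clade.
Most parsimonious ingroup topology: (((Alpha,((Theta,Beta),Eta)),Epsilon),Gamma).
Theta and Beta form a cherry on this tree, so they are sister taxa.

Beta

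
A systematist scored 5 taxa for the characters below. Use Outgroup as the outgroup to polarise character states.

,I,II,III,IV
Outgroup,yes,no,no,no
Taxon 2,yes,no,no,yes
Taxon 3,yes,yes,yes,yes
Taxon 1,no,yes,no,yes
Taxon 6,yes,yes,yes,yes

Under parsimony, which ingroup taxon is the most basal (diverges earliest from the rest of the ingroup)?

Character polarity is set by the outgroup: the derived state is whichever differs from the outgroup's state, so for I the derived state is 'no', and for the remaining characters it is 'yes'.
I: derived state 'no' in Taxon 1 only — an autapomorphy, so it tells us nothing about relationships among taxa.
II: derived state 'yes' in Taxon 1, Taxon 3, and Taxon 6 only — synapomorphy for {Taxon 1, Taxon 3, Taxon 6}.
III (derived state 'yes') is shared by Taxon 3 and Taxon 6 — a synapomorphy uniting that clade.
All ingroup taxa share the derived state 'yes' for IV; it defines the ingroup but does not resolve relationships within it.
Most parsimonious ingroup topology: (Taxon 2,((Taxon 3,Taxon 6),Taxon 1)).
Taxon 2 is sister to the clade containing all other ingroup taxa, so it is the earliest-diverging (most basal) ingroup lineage.

Taxon 2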